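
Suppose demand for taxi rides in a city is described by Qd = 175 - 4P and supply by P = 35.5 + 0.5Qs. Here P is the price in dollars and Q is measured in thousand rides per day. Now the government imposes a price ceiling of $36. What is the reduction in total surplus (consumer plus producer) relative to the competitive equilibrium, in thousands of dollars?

Rearranging supply gives Qs = 2P - 71. Without the control the market clears where 175 - 4P = 2P - 71, i.e. P* = 41 and Q* = 11.
Because the ceiling (36) lies below the market-clearing price, it is binding.
At P = 36: Qd = 175 - 4·36 = 31 and Qs = 2·36 - 71 = 1.
Quantity traded falls to 1. At Q = 1 the demand price is (175 - 1)/4 = 43.5 and the supply price is (71 + 1)/2 = 36.
Deadweight loss = ½ · (43.5 - 36) · (11 - 1) = ½ · 7.5 · 10 = 37.5.

37.5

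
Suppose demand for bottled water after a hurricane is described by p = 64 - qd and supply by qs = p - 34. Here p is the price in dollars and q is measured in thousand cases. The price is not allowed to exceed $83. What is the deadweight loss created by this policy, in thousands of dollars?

Rearranging demand gives qd = 64 - p. Without the control the market clears where 64 - p = p - 34, i.e. p* = 49 and q* = 15.
The ceiling of 83 is above the equilibrium price 49, so it is not binding; the market clears at p* = 49, q* = 15.
Since the control does not bind, no trades are prevented and deadweight loss is zero.

0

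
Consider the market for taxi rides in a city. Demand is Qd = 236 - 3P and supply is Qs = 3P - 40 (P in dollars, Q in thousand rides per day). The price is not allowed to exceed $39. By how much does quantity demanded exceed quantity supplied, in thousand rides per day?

Equilibrium: 236 - 3P = 3P - 40, so 276 = 6P and P* = 46, Q* = 98.
The ceiling of 39 is below the equilibrium price 46, so it binds.
At P = 39: Qd = 236 - 3·39 = 119 and Qs = 3·39 - 40 = 77.
Shortage = Qd - Qs = 119 - 77 = 42.

42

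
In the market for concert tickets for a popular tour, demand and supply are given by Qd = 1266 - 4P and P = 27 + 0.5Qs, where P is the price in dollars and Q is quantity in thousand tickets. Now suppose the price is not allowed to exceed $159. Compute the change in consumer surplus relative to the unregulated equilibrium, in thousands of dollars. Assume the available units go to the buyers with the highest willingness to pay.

Rearranging supply gives Qs = 2P - 54. In a free market, 1266 - 4P = 2P - 54 gives the equilibrium P* = 220, Q* = 386.
The ceiling of 159 is below the equilibrium price 220, so it binds.
At P = 159: Qd = 1266 - 4·159 = 630 and Qs = 2·159 - 54 = 264.
Consumer surplus without the control is ½ · (316.5 - 220) · 386 = 18624.5.
With the ceiling, 264 units are sold at 159 (assume they go to the highest-value buyers). The demand price at Q = 264 is 250.5, so CS = ½ · [(316.5 - 159) + (250.5 - 159)] · 264 = 32868.
Change in consumer surplus = 32868 - 18624.5 = 14243.5.

14243.5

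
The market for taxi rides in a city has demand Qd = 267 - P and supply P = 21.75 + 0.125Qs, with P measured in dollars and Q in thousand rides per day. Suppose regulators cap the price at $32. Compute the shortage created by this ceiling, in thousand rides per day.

Rearranging supply gives Qs = 8P - 174. In a free market, 267 - P = 8P - 174 gives the equilibrium P* = 49, Q* = 218.
Because the ceiling (32) lies below the market-clearing price, it is binding.
At P = 32: Qd = 267 - 32 = 235 and Qs = 8·32 - 174 = 82.
Shortage = Qd - Qs = 235 - 82 = 153.

153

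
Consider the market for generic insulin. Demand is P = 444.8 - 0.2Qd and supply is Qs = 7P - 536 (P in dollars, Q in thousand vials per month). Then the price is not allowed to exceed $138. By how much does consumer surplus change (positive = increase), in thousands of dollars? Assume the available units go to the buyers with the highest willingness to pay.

-1913.6

Rearranging demand gives Qd = 2224 - 5P. Setting quantity demanded equal to quantity supplied, 2224 - 5P = 7P - 536, gives P* = 230 and Q* = 1074.
The ceiling of 138 is below the equilibrium price 230, so it binds.
At P = 138: Qd = 2224 - 5·138 = 1534 and Qs = 7·138 - 536 = 430.
Consumer surplus without the control is ½ · (444.8 - 230) · 1074 = 115347.6.
With the ceiling, 430 units are sold at 138 (assume they go to the highest-value buyers). The demand price at Q = 430 is 358.8, so CS = ½ · [(444.8 - 138) + (358.8 - 138)] · 430 = 113434.
Change in consumer surplus = 113434 - 115347.6 = -1913.6.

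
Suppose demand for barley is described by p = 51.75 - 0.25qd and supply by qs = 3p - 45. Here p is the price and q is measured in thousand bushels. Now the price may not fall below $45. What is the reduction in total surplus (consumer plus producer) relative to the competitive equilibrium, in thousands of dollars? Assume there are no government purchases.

Rearranging demand gives qd = 207 - 4p. Without the control the market clears where 207 - 4p = 3p - 45, i.e. p* = 36 and q* = 63.
Since 45 > 36, the floor is binding.
At p = 45: qd = 207 - 4·45 = 27 and qs = 3·45 - 45 = 90.
Quantity traded falls to 27. At q = 27 the demand price is (207 - 27)/4 = 45 and the supply price is (45 + 27)/3 = 24.
Deadweight loss = ½ · (45 - 24) · (63 - 27) = ½ · 21 · 36 = 378.

378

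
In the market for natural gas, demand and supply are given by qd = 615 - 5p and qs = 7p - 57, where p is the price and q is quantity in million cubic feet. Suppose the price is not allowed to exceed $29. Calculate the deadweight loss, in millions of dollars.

6123.6

In a free market, 615 - 5p = 7p - 57 gives the equilibrium p* = 56, q* = 335.
The ceiling of 29 is below the equilibrium price 56, so it binds.
At p = 29: qd = 615 - 5·29 = 470 and qs = 7·29 - 57 = 146.
Quantity traded falls to 146. At q = 146 the demand price is (615 - 146)/5 = 93.8 and the supply price is (57 + 146)/7 = 29.
Deadweight loss = ½ · (93.8 - 29) · (335 - 146) = ½ · 64.8 · 189 = 6123.6.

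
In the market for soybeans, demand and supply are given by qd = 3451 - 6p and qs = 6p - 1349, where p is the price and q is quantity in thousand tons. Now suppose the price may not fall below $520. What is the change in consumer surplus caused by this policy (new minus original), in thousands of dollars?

-82920

Without the control the market clears where 3451 - 6p = 6p - 1349, i.e. p* = 400 and q* = 1051.
The floor of 520 is above the equilibrium price 400, so it binds.
At p = 520: qd = 3451 - 6·520 = 331 and qs = 6·520 - 1349 = 1771.
Consumer surplus without the control is ½ · (3451/6 - 400) · 1051 = 1104601/12.
With the floor, consumers buy 331 units at 520, so CS = ½ · (3451/6 - 520) · 331 = 109561/12.
Change in consumer surplus = 109561/12 - 1104601/12 = -82920.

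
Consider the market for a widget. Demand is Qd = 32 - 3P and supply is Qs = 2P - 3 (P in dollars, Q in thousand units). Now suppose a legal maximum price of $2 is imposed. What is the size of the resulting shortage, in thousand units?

25

Setting quantity demanded equal to quantity supplied, 32 - 3P = 2P - 3, gives P* = 7 and Q* = 11.
Because the ceiling (2) lies below the market-clearing price, it is binding.
At P = 2: Qd = 32 - 3·2 = 26 and Qs = 2·2 - 3 = 1.
Shortage = Qd - Qs = 26 - 1 = 25.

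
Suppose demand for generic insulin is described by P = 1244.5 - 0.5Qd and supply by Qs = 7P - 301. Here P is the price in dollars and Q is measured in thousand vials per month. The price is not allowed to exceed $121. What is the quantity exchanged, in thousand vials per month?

546

Rearranging demand gives Qd = 2489 - 2P. Equilibrium: 2489 - 2P = 7P - 301, so 2790 = 9P and P* = 310, Q* = 1869.
The ceiling of 121 is below the equilibrium price 310, so it binds.
At P = 121: Qd = 2489 - 2·121 = 2247 and Qs = 7·121 - 301 = 546.
The quantity actually transacted is the short side, supply: 546.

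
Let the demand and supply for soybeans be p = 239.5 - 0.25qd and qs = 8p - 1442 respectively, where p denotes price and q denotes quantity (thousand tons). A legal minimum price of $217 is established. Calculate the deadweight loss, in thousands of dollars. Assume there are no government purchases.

867

Rearranging demand gives qd = 958 - 4p. Equilibrium: 958 - 4p = 8p - 1442, so 2400 = 12p and p* = 200, q* = 158.
The floor of 217 is above the equilibrium price 200, so it binds.
At p = 217: qd = 958 - 4·217 = 90 and qs = 8·217 - 1442 = 294.
Quantity traded falls to 90. At q = 90 the demand price is (958 - 90)/4 = 217 and the supply price is (1442 + 90)/8 = 191.5.
Deadweight loss = ½ · (217 - 191.5) · (158 - 90) = ½ · 25.5 · 68 = 867.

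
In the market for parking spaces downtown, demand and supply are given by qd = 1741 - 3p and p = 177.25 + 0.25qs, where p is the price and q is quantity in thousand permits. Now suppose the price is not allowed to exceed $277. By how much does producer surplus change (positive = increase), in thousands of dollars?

-39785

Rearranging supply gives qs = 4p - 709. Without the control the market clears where 1741 - 3p = 4p - 709, i.e. p* = 350 and q* = 691.
Since 277 < 350, the ceiling is binding.
At p = 277: qd = 1741 - 3·277 = 910 and qs = 4·277 - 709 = 399.
Producer surplus without the control is ½ · (350 - 177.25) · 691 = 59685.125.
With the ceiling, producers sell 399 units at 277, so PS = ½ · (277 - 177.25) · 399 = 19900.125.
Change in producer surplus = 19900.125 - 59685.125 = -39785.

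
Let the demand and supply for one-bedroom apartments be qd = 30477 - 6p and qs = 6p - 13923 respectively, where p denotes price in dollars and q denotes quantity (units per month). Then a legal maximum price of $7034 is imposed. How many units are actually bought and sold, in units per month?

8277

In a free market, 30477 - 6p = 6p - 13923 gives the equilibrium p* = 3700, q* = 8277.
Since 7034 is above p* = 3700, the ceiling does not bind and the free-market outcome prevails.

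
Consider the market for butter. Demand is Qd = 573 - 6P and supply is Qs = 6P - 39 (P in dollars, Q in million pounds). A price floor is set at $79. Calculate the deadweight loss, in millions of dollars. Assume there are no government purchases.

4704

Setting quantity demanded equal to quantity supplied, 573 - 6P = 6P - 39, gives P* = 51 and Q* = 267.
The floor of 79 is above the equilibrium price 51, so it binds.
At P = 79: Qd = 573 - 6·79 = 99 and Qs = 6·79 - 39 = 435.
Quantity traded falls to 99. At Q = 99 the demand price is (573 - 99)/6 = 79 and the supply price is (39 + 99)/6 = 23.
Deadweight loss = ½ · (79 - 23) · (267 - 99) = ½ · 56 · 168 = 4704.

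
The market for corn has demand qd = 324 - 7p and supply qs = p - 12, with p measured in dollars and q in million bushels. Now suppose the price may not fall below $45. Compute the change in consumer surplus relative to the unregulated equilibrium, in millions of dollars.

Without the control the market clears where 324 - 7p = p - 12, i.e. p* = 42 and q* = 30.
The floor of 45 is above the equilibrium price 42, so it binds.
At p = 45: qd = 324 - 7·45 = 9 and qs = 45 - 12 = 33.
Consumer surplus without the control is ½ · (324/7 - 42) · 30 = 450/7.
With the floor, consumers buy 9 units at 45, so CS = ½ · (324/7 - 45) · 9 = 81/14.
Change in consumer surplus = 81/14 - 450/7 = -58.5.

-58.5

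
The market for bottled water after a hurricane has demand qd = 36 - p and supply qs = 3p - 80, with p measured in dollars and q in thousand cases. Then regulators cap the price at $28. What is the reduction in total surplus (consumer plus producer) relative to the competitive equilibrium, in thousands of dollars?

6

Setting quantity demanded equal to quantity supplied, 36 - p = 3p - 80, gives p* = 29 and q* = 7.
Since 28 < 29, the ceiling is binding.
At p = 28: qd = 36 - 28 = 8 and qs = 3·28 - 80 = 4.
Quantity traded falls to 4. At q = 4 the demand price is 36 - 4 = 32 and the supply price is (80 + 4)/3 = 28.
Deadweight loss = ½ · (32 - 28) · (7 - 4) = ½ · 4 · 3 = 6.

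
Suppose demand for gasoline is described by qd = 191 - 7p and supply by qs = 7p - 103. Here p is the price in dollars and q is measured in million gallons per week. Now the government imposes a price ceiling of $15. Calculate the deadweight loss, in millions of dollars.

252

Without the control the market clears where 191 - 7p = 7p - 103, i.e. p* = 21 and q* = 44.
Because the ceiling (15) lies below the market-clearing price, it is binding.
At p = 15: qd = 191 - 7·15 = 86 and qs = 7·15 - 103 = 2.
Quantity traded falls to 2. At q = 2 the demand price is (191 - 2)/7 = 27 and the supply price is (103 + 2)/7 = 15.
Deadweight loss = ½ · (27 - 15) · (44 - 2) = ½ · 12 · 42 = 252.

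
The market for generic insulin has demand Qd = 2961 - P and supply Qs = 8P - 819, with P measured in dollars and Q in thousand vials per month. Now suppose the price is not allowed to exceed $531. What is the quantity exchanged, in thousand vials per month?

Setting quantity demanded equal to quantity supplied, 2961 - P = 8P - 819, gives P* = 420 and Q* = 2541.
The ceiling of 531 is above the equilibrium price 420, so it is not binding; the market clears at P* = 420, Q* = 2541.

2541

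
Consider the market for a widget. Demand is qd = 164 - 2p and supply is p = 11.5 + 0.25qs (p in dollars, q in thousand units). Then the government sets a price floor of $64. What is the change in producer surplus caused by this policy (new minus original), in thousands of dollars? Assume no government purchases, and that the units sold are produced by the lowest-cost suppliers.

Rearranging supply gives qs = 4p - 46. Setting quantity demanded equal to quantity supplied, 164 - 2p = 4p - 46, gives p* = 35 and q* = 94.
Since 64 > 35, the floor is binding.
At p = 64: qd = 164 - 2·64 = 36 and qs = 4·64 - 46 = 210.
Producer surplus without the control is ½ · (35 - 11.5) · 94 = 1104.5.
With the floor, 36 units are sold at 64. The supply price at q = 36 is 20.5, so PS = ½ · [(64 - 11.5) + (64 - 20.5)] · 36 = 1728.
Change in producer surplus = 1728 - 1104.5 = 623.5.

623.5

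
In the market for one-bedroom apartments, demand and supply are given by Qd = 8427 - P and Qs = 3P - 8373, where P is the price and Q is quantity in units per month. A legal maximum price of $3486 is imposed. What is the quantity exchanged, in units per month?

Without the control the market clears where 8427 - P = 3P - 8373, i.e. P* = 4200 and Q* = 4227.
Since 3486 < 4200, the ceiling is binding.
At P = 3486: Qd = 8427 - 3486 = 4941 and Qs = 3·3486 - 8373 = 2085.
The quantity actually transacted is the short side, supply: 2085.

2085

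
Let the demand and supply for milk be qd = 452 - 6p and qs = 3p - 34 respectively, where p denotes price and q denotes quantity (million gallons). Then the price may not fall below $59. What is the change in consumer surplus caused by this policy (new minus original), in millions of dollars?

Equilibrium: 452 - 6p = 3p - 34, so 486 = 9p and p* = 54, q* = 128.
Since 59 > 54, the floor is binding.
At p = 59: qd = 452 - 6·59 = 98 and qs = 3·59 - 34 = 143.
Consumer surplus without the control is ½ · (226/3 - 54) · 128 = 4096/3.
With the floor, consumers buy 98 units at 59, so CS = ½ · (226/3 - 59) · 98 = 2401/3.
Change in consumer surplus = 2401/3 - 4096/3 = -565.

-565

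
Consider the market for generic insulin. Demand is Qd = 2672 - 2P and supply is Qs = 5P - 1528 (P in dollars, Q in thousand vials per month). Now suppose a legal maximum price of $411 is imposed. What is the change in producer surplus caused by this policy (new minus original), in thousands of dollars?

-188905.5

Without the control the market clears where 2672 - 2P = 5P - 1528, i.e. P* = 600 and Q* = 1472.
Because the ceiling (411) lies below the market-clearing price, it is binding.
At P = 411: Qd = 2672 - 2·411 = 1850 and Qs = 5·411 - 1528 = 527.
Producer surplus without the control is ½ · (600 - 305.6) · 1472 = 216678.4.
With the ceiling, producers sell 527 units at 411, so PS = ½ · (411 - 305.6) · 527 = 27772.9.
Change in producer surplus = 27772.9 - 216678.4 = -188905.5.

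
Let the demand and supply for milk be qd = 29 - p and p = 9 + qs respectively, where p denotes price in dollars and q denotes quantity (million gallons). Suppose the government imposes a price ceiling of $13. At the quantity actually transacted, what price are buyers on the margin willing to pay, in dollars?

Rearranging supply gives qs = p - 9. Equilibrium: 29 - p = p - 9, so 38 = 2p and p* = 19, q* = 10.
The ceiling of 13 is below the equilibrium price 19, so it binds.
At p = 13: qd = 29 - 13 = 16 and qs = 13 - 9 = 4.
Only 4 units reach the market. On the demand curve, the marginal buyer's willingness to pay at q = 4 is (29 - 4) = 25.

25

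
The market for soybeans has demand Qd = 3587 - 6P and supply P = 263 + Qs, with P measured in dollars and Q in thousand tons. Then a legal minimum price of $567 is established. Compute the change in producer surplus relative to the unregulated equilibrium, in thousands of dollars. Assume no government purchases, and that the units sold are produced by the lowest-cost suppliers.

Rearranging supply gives Qs = P - 263. In a free market, 3587 - 6P = P - 263 gives the equilibrium P* = 550, Q* = 287.
Since 567 > 550, the floor is binding.
At P = 567: Qd = 3587 - 6·567 = 185 and Qs = 567 - 263 = 304.
Producer surplus without the control is ½ · (550 - 263) · 287 = 41184.5.
With the floor, 185 units are sold at 567. The supply price at Q = 185 is 448, so PS = ½ · [(567 - 263) + (567 - 448)] · 185 = 39127.5.
Change in producer surplus = 39127.5 - 41184.5 = -2057.

-2057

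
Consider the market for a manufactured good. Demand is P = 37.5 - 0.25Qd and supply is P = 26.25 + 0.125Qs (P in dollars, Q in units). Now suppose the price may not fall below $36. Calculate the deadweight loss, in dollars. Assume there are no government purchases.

Rearranging demand gives Qd = 150 - 4P; rearranging supply gives Qs = 8P - 210. Without the control the market clears where 150 - 4P = 8P - 210, i.e. P* = 30 and Q* = 30.
Because the floor (36) lies above the market-clearing price, it is binding.
At P = 36: Qd = 150 - 4·36 = 6 and Qs = 8·36 - 210 = 78.
Quantity traded falls to 6. At Q = 6 the demand price is (150 - 6)/4 = 36 and the supply price is (210 + 6)/8 = 27.
Deadweight loss = ½ · (36 - 27) · (30 - 6) = ½ · 9 · 24 = 108.

108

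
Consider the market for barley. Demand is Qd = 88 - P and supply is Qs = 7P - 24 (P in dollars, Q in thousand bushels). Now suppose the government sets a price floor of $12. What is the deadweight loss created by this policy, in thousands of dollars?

Without the control the market clears where 88 - P = 7P - 24, i.e. P* = 14 and Q* = 74.
Since 12 is below P* = 14, the floor does not bind and the free-market outcome prevails.
Since the control does not bind, no trades are prevented and deadweight loss is zero.

0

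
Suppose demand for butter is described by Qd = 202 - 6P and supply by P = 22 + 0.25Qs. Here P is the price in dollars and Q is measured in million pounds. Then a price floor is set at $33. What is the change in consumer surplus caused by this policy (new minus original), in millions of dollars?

-64

Rearranging supply gives Qs = 4P - 88. Equilibrium: 202 - 6P = 4P - 88, so 290 = 10P and P* = 29, Q* = 28.
Because the floor (33) lies above the market-clearing price, it is binding.
At P = 33: Qd = 202 - 6·33 = 4 and Qs = 4·33 - 88 = 44.
Consumer surplus without the control is ½ · (101/3 - 29) · 28 = 196/3.
With the floor, consumers buy 4 units at 33, so CS = ½ · (101/3 - 33) · 4 = 4/3.
Change in consumer surplus = 4/3 - 196/3 = -64.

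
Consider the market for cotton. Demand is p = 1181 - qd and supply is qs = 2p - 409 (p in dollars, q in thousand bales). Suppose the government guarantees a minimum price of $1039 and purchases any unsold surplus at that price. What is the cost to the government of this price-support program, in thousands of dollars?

Rearranging demand gives qd = 1181 - p. Equilibrium: 1181 - p = 2p - 409, so 1590 = 3p and p* = 530, q* = 651.
The floor of 1039 is above the equilibrium price 530, so it binds.
At p = 1039: qd = 1181 - 1039 = 142 and qs = 2·1039 - 409 = 1669.
Surplus = qs - qd = 1527.
Government expenditure = surplus × support price = 1527 × 1039 = 1586553.

1586553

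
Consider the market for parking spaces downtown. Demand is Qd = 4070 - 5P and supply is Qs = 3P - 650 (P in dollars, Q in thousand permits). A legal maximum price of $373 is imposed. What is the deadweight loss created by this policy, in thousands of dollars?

113013.6

Setting quantity demanded equal to quantity supplied, 4070 - 5P = 3P - 650, gives P* = 590 and Q* = 1120.
The ceiling of 373 is below the equilibrium price 590, so it binds.
At P = 373: Qd = 4070 - 5·373 = 2205 and Qs = 3·373 - 650 = 469.
Quantity traded falls to 469. At Q = 469 the demand price is (4070 - 469)/5 = 720.2 and the supply price is (650 + 469)/3 = 373.
Deadweight loss = ½ · (720.2 - 373) · (1120 - 469) = ½ · 347.2 · 651 = 113013.6.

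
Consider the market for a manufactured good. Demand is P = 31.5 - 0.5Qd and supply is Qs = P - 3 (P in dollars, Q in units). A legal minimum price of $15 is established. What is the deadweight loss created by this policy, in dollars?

0

Rearranging demand gives Qd = 63 - 2P. Setting quantity demanded equal to quantity supplied, 63 - 2P = P - 3, gives P* = 22 and Q* = 19.
The floor of 15 is below the equilibrium price 22, so it is not binding; the market clears at P* = 22, Q* = 19.
Since the control does not bind, no trades are prevented and deadweight loss is zero.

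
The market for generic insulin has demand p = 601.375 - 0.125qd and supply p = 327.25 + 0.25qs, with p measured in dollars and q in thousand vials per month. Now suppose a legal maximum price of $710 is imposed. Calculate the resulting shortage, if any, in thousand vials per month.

0

Rearranging demand gives qd = 4811 - 8p; rearranging supply gives qs = 4p - 1309. Without the control the market clears where 4811 - 8p = 4p - 1309, i.e. p* = 510 and q* = 731.
Since 710 is above p* = 510, the ceiling does not bind and the free-market outcome prevails.
Since the control does not bind, there is no shortage.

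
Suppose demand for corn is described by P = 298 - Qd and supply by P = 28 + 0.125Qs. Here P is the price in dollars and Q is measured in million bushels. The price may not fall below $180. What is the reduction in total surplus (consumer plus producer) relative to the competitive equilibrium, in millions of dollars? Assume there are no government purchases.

8372.25

Rearranging demand gives Qd = 298 - P; rearranging supply gives Qs = 8P - 224. Setting quantity demanded equal to quantity supplied, 298 - P = 8P - 224, gives P* = 58 and Q* = 240.
Since 180 > 58, the floor is binding.
At P = 180: Qd = 298 - 180 = 118 and Qs = 8·180 - 224 = 1216.
Quantity traded falls to 118. At Q = 118 the demand price is 298 - 118 = 180 and the supply price is (224 + 118)/8 = 42.75.
Deadweight loss = ½ · (180 - 42.75) · (240 - 118) = ½ · 137.25 · 122 = 8372.25.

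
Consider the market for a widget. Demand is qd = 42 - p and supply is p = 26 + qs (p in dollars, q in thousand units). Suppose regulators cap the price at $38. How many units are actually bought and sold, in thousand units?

Rearranging supply gives qs = p - 26. Setting quantity demanded equal to quantity supplied, 42 - p = p - 26, gives p* = 34 and q* = 8.
The ceiling of 38 is above the equilibrium price 34, so it is not binding; the market clears at p* = 34, q* = 8.

8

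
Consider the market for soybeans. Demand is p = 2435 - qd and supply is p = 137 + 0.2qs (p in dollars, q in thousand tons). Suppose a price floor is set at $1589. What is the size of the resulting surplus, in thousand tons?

6414

Rearranging demand gives qd = 2435 - p; rearranging supply gives qs = 5p - 685. Equilibrium: 2435 - p = 5p - 685, so 3120 = 6p and p* = 520, q* = 1915.
Since 1589 > 520, the floor is binding.
At p = 1589: qd = 2435 - 1589 = 846 and qs = 5·1589 - 685 = 7260.
Surplus = qs - qd = 7260 - 846 = 6414.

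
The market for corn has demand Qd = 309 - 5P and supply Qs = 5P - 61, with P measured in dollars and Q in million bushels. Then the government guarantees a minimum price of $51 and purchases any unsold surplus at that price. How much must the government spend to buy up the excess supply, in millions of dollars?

7140

In a free market, 309 - 5P = 5P - 61 gives the equilibrium P* = 37, Q* = 124.
The floor of 51 is above the equilibrium price 37, so it binds.
At P = 51: Qd = 309 - 5·51 = 54 and Qs = 5·51 - 61 = 194.
Surplus = Qs - Qd = 140.
Government expenditure = surplus × support price = 140 × 51 = 7140.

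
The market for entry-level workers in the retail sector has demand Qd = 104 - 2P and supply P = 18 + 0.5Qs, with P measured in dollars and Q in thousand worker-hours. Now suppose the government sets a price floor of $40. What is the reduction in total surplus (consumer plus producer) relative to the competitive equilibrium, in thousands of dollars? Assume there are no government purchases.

Rearranging supply gives Qs = 2P - 36. Equilibrium: 104 - 2P = 2P - 36, so 140 = 4P and P* = 35, Q* = 34.
Since 40 > 35, the floor is binding.
At P = 40: Qd = 104 - 2·40 = 24 and Qs = 2·40 - 36 = 44.
Quantity traded falls to 24. At Q = 24 the demand price is (104 - 24)/2 = 40 and the supply price is (36 + 24)/2 = 30.
Deadweight loss = ½ · (40 - 30) · (34 - 24) = ½ · 10 · 10 = 50.

50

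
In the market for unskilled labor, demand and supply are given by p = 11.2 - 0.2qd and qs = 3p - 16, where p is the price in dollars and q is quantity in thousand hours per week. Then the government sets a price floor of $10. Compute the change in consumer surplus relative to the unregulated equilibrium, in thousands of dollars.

Rearranging demand gives qd = 56 - 5p. In a free market, 56 - 5p = 3p - 16 gives the equilibrium p* = 9, q* = 11.
Because the floor (10) lies above the market-clearing price, it is binding.
At p = 10: qd = 56 - 5·10 = 6 and qs = 3·10 - 16 = 14.
Consumer surplus without the control is ½ · (11.2 - 9) · 11 = 12.1.
With the floor, consumers buy 6 units at 10, so CS = ½ · (11.2 - 10) · 6 = 3.6.
Change in consumer surplus = 3.6 - 12.1 = -8.5.

-8.5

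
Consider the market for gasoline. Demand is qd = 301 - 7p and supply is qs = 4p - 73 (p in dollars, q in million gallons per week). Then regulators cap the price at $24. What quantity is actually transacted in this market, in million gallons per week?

23

In a free market, 301 - 7p = 4p - 73 gives the equilibrium p* = 34, q* = 63.
The ceiling of 24 is below the equilibrium price 34, so it binds.
At p = 24: qd = 301 - 7·24 = 133 and qs = 4·24 - 73 = 23.
The quantity actually transacted is the short side, supply: 23.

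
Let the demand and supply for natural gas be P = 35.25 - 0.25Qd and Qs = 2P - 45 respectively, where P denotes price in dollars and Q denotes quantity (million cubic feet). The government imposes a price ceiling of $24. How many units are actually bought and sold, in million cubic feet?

3

Rearranging demand gives Qd = 141 - 4P. Setting quantity demanded equal to quantity supplied, 141 - 4P = 2P - 45, gives P* = 31 and Q* = 17.
The ceiling of 24 is below the equilibrium price 31, so it binds.
At P = 24: Qd = 141 - 4·24 = 45 and Qs = 2·24 - 45 = 3.
The quantity actually transacted is the short side, supply: 3.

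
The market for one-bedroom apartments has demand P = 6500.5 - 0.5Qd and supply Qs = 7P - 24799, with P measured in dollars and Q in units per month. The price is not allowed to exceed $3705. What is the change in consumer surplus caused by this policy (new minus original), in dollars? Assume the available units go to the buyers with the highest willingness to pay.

Rearranging demand gives Qd = 13001 - 2P. Without the control the market clears where 13001 - 2P = 7P - 24799, i.e. P* = 4200 and Q* = 4601.
Because the ceiling (3705) lies below the market-clearing price, it is binding.
At P = 3705: Qd = 13001 - 2·3705 = 5591 and Qs = 7·3705 - 24799 = 1136.
Consumer surplus without the control is ½ · (6500.5 - 4200) · 4601 = 5292300.25.
With the ceiling, 1136 units are sold at 3705 (assume they go to the highest-value buyers). The demand price at Q = 1136 is 5932.5, so CS = ½ · [(6500.5 - 3705) + (5932.5 - 3705)] · 1136 = 2853064.
Change in consumer surplus = 2853064 - 5292300.25 = -2439236.25.

-2439236.25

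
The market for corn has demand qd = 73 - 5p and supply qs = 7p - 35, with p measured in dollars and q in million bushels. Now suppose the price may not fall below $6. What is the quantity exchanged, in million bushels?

28

Without the control the market clears where 73 - 5p = 7p - 35, i.e. p* = 9 and q* = 28.
Since 6 is below p* = 9, the floor does not bind and the free-market outcome prevails.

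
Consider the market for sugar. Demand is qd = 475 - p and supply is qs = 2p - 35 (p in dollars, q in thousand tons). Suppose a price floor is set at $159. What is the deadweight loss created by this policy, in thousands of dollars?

0

In a free market, 475 - p = 2p - 35 gives the equilibrium p* = 170, q* = 305.
Since 159 is below p* = 170, the floor does not bind and the free-market outcome prevails.
Since the control does not bind, no trades are prevented and deadweight loss is zero.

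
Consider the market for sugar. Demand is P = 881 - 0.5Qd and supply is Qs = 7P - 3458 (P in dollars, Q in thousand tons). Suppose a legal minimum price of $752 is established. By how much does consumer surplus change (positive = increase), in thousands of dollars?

Rearranging demand gives Qd = 1762 - 2P. Equilibrium: 1762 - 2P = 7P - 3458, so 5220 = 9P and P* = 580, Q* = 602.
Because the floor (752) lies above the market-clearing price, it is binding.
At P = 752: Qd = 1762 - 2·752 = 258 and Qs = 7·752 - 3458 = 1806.
Consumer surplus without the control is ½ · (881 - 580) · 602 = 90601.
With the floor, consumers buy 258 units at 752, so CS = ½ · (881 - 752) · 258 = 16641.
Change in consumer surplus = 16641 - 90601 = -73960.

-73960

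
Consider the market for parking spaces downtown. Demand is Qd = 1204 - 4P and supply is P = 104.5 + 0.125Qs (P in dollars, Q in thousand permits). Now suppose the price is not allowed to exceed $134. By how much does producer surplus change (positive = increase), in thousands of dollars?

-13680

Rearranging supply gives Qs = 8P - 836. Setting quantity demanded equal to quantity supplied, 1204 - 4P = 8P - 836, gives P* = 170 and Q* = 524.
Since 134 < 170, the ceiling is binding.
At P = 134: Qd = 1204 - 4·134 = 668 and Qs = 8·134 - 836 = 236.
Producer surplus without the control is ½ · (170 - 104.5) · 524 = 17161.
With the ceiling, producers sell 236 units at 134, so PS = ½ · (134 - 104.5) · 236 = 3481.
Change in producer surplus = 3481 - 17161 = -13680.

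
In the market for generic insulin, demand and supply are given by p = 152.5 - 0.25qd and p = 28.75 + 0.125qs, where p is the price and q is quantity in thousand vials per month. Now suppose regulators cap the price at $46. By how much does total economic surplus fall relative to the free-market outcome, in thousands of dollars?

6912

Rearranging demand gives qd = 610 - 4p; rearranging supply gives qs = 8p - 230. Equilibrium: 610 - 4p = 8p - 230, so 840 = 12p and p* = 70, q* = 330.
Since 46 < 70, the ceiling is binding.
At p = 46: qd = 610 - 4·46 = 426 and qs = 8·46 - 230 = 138.
Quantity traded falls to 138. At q = 138 the demand price is (610 - 138)/4 = 118 and the supply price is (230 + 138)/8 = 46.
Deadweight loss = ½ · (118 - 46) · (330 - 138) = ½ · 72 · 192 = 6912.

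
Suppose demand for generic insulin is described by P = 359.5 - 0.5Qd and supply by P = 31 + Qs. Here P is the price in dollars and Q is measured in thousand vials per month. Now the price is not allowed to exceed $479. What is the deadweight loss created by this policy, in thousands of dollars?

0

Rearranging demand gives Qd = 719 - 2P; rearranging supply gives Qs = P - 31. In a free market, 719 - 2P = P - 31 gives the equilibrium P* = 250, Q* = 219.
The ceiling of 479 is above the equilibrium price 250, so it is not binding; the market clears at P* = 250, Q* = 219.
Since the control does not bind, no trades are prevented and deadweight loss is zero.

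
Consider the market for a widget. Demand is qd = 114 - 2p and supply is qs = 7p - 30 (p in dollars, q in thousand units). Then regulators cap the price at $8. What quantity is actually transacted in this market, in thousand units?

In a free market, 114 - 2p = 7p - 30 gives the equilibrium p* = 16, q* = 82.
Since 8 < 16, the ceiling is binding.
At p = 8: qd = 114 - 2·8 = 98 and qs = 7·8 - 30 = 26.
The quantity actually transacted is the short side, supply: 26.

26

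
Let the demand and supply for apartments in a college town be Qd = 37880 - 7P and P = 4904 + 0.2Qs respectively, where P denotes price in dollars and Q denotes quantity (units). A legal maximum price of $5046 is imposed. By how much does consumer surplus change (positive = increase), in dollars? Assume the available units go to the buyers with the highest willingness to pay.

66990

Rearranging supply gives Qs = 5P - 24520. In a free market, 37880 - 7P = 5P - 24520 gives the equilibrium P* = 5200, Q* = 1480.
Because the ceiling (5046) lies below the market-clearing price, it is binding.
At P = 5046: Qd = 37880 - 7·5046 = 2558 and Qs = 5·5046 - 24520 = 710.
Consumer surplus without the control is ½ · (37880/7 - 5200) · 1480 = 1095200/7.
With the ceiling, 710 units are sold at 5046 (assume they go to the highest-value buyers). The demand price at Q = 710 is 5310, so CS = ½ · [(37880/7 - 5046) + (5310 - 5046)] · 710 = 1564130/7.
Change in consumer surplus = 1564130/7 - 1095200/7 = 66990.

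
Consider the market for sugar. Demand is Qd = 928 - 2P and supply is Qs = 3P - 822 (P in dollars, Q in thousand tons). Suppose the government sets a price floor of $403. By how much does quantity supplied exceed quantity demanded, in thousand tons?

265

Equilibrium: 928 - 2P = 3P - 822, so 1750 = 5P and P* = 350, Q* = 228.
The floor of 403 is above the equilibrium price 350, so it binds.
At P = 403: Qd = 928 - 2·403 = 122 and Qs = 3·403 - 822 = 387.
Surplus = Qs - Qd = 387 - 122 = 265.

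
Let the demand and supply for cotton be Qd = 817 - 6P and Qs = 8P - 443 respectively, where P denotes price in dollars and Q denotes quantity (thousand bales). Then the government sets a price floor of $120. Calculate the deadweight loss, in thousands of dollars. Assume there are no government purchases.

Equilibrium: 817 - 6P = 8P - 443, so 1260 = 14P and P* = 90, Q* = 277.
Because the floor (120) lies above the market-clearing price, it is binding.
At P = 120: Qd = 817 - 6·120 = 97 and Qs = 8·120 - 443 = 517.
Quantity traded falls to 97. At Q = 97 the demand price is (817 - 97)/6 = 120 and the supply price is (443 + 97)/8 = 67.5.
Deadweight loss = ½ · (120 - 67.5) · (277 - 97) = ½ · 52.5 · 180 = 4725.

4725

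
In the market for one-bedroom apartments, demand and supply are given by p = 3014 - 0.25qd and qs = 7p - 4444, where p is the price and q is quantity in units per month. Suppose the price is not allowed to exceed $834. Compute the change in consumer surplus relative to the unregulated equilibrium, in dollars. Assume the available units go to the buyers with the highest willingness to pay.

-1788376.5

Rearranging demand gives qd = 12056 - 4p. Equilibrium: 12056 - 4p = 7p - 4444, so 16500 = 11p and p* = 1500, q* = 6056.
Because the ceiling (834) lies below the market-clearing price, it is binding.
At p = 834: qd = 12056 - 4·834 = 8720 and qs = 7·834 - 4444 = 1394.
Consumer surplus without the control is ½ · (3014 - 1500) · 6056 = 4584392.
With the ceiling, 1394 units are sold at 834 (assume they go to the highest-value buyers). The demand price at q = 1394 is 2665.5, so CS = ½ · [(3014 - 834) + (2665.5 - 834)] · 1394 = 2796015.5.
Change in consumer surplus = 2796015.5 - 4584392 = -1788376.5.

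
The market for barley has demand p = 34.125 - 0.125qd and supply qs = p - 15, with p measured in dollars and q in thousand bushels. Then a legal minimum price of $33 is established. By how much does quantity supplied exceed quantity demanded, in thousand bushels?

9

Rearranging demand gives qd = 273 - 8p. Without the control the market clears where 273 - 8p = p - 15, i.e. p* = 32 and q* = 17.
The floor of 33 is above the equilibrium price 32, so it binds.
At p = 33: qd = 273 - 8·33 = 9 and qs = 33 - 15 = 18.
Surplus = qs - qd = 18 - 9 = 9.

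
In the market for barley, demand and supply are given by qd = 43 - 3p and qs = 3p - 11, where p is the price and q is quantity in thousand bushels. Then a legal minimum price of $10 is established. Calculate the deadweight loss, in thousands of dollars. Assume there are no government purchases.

3

Equilibrium: 43 - 3p = 3p - 11, so 54 = 6p and p* = 9, q* = 16.
The floor of 10 is above the equilibrium price 9, so it binds.
At p = 10: qd = 43 - 3·10 = 13 and qs = 3·10 - 11 = 19.
Quantity traded falls to 13. At q = 13 the demand price is (43 - 13)/3 = 10 and the supply price is (11 + 13)/3 = 8.
Deadweight loss = ½ · (10 - 8) · (16 - 13) = ½ · 2 · 3 = 3.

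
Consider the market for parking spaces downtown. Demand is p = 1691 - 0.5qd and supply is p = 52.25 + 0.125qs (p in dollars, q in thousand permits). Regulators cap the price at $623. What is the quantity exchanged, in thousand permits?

Rearranging demand gives qd = 3382 - 2p; rearranging supply gives qs = 8p - 418. Setting quantity demanded equal to quantity supplied, 3382 - 2p = 8p - 418, gives p* = 380 and q* = 2622.
The ceiling of 623 is above the equilibrium price 380, so it is not binding; the market clears at p* = 380, q* = 2622.

2622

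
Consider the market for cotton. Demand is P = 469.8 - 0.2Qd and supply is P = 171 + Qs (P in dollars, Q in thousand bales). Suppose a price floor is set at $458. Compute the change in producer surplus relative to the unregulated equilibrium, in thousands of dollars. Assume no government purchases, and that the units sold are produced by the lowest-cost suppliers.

Rearranging demand gives Qd = 2349 - 5P; rearranging supply gives Qs = P - 171. Setting quantity demanded equal to quantity supplied, 2349 - 5P = P - 171, gives P* = 420 and Q* = 249.
The floor of 458 is above the equilibrium price 420, so it binds.
At P = 458: Qd = 2349 - 5·458 = 59 and Qs = 458 - 171 = 287.
Producer surplus without the control is ½ · (420 - 171) · 249 = 31000.5.
With the floor, 59 units are sold at 458. The supply price at Q = 59 is 230, so PS = ½ · [(458 - 171) + (458 - 230)] · 59 = 15192.5.
Change in producer surplus = 15192.5 - 31000.5 = -15808.

-15808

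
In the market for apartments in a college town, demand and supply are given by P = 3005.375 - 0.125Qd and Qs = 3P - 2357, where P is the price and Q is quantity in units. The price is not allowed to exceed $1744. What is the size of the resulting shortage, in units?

7216

Rearranging demand gives Qd = 24043 - 8P. Equilibrium: 24043 - 8P = 3P - 2357, so 26400 = 11P and P* = 2400, Q* = 4843.
Because the ceiling (1744) lies below the market-clearing price, it is binding.
At P = 1744: Qd = 24043 - 8·1744 = 10091 and Qs = 3·1744 - 2357 = 2875.
Shortage = Qd - Qs = 10091 - 2875 = 7216.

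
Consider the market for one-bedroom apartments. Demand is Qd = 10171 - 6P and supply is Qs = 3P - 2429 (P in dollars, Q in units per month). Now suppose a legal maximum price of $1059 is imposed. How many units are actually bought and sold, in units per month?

748

Equilibrium: 10171 - 6P = 3P - 2429, so 12600 = 9P and P* = 1400, Q* = 1771.
Since 1059 < 1400, the ceiling is binding.
At P = 1059: Qd = 10171 - 6·1059 = 3817 and Qs = 3·1059 - 2429 = 748.
The quantity actually transacted is the short side, supply: 748.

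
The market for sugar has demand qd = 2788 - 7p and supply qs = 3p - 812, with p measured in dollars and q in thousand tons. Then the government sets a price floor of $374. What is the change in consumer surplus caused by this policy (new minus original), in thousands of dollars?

Without the control the market clears where 2788 - 7p = 3p - 812, i.e. p* = 360 and q* = 268.
Because the floor (374) lies above the market-clearing price, it is binding.
At p = 374: qd = 2788 - 7·374 = 170 and qs = 3·374 - 812 = 310.
Consumer surplus without the control is ½ · (2788/7 - 360) · 268 = 35912/7.
With the floor, consumers buy 170 units at 374, so CS = ½ · (2788/7 - 374) · 170 = 14450/7.
Change in consumer surplus = 14450/7 - 35912/7 = -3066.

-3066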